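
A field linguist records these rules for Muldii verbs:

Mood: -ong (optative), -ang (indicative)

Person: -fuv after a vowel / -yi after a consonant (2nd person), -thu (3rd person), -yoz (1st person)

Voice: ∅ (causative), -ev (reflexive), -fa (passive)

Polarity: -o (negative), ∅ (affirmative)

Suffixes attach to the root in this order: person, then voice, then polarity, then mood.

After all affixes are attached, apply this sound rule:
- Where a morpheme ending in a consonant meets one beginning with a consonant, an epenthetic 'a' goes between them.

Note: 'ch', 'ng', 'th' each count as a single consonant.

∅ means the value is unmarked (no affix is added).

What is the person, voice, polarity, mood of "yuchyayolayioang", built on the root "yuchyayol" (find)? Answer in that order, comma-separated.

2nd person, causative, negative, indicative

Segment: yuchyayol-yi-o-ang.
person: -fuv/yi → 2nd person.
voice: ∅ → causative.
polarity: -o → negative.
mood: -ang → indicative.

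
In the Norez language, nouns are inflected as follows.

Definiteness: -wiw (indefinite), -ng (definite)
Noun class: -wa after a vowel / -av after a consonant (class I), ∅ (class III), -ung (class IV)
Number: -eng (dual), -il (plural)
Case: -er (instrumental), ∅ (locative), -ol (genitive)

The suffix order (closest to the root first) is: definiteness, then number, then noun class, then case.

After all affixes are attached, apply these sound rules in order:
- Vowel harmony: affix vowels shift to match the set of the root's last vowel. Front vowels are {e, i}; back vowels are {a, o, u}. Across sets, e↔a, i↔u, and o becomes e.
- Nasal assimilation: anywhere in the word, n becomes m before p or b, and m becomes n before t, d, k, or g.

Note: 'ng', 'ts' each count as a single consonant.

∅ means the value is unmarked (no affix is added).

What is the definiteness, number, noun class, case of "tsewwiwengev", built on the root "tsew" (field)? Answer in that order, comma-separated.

Segment: tsew-wiw-eng-av.
definiteness: -wiw → indefinite.
number: -eng → dual.
noun class: -wa/av → class I.
case: ∅ → locative.

indefinite, dual, class I, locative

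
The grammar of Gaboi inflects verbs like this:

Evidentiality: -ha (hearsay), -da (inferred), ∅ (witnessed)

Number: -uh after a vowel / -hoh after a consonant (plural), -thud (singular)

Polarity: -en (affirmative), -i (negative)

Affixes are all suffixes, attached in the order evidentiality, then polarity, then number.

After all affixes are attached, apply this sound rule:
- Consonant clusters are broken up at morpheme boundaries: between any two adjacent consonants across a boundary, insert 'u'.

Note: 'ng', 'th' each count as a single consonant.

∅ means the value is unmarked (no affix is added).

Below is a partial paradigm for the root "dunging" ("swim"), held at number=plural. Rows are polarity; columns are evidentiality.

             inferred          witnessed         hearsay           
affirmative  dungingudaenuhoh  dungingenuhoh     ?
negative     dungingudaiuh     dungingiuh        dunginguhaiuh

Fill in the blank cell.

Attach evidentiality hearsay -ha → dungingha.
Attach polarity affirmative -en → dunginghaen.
Attach number plural -hoh (after consonant 'n') → dunginghaenhoh.
Apply epenthesis: dunginghaenhoh → dunginguhaenuhoh.

dunginguhaenuhoh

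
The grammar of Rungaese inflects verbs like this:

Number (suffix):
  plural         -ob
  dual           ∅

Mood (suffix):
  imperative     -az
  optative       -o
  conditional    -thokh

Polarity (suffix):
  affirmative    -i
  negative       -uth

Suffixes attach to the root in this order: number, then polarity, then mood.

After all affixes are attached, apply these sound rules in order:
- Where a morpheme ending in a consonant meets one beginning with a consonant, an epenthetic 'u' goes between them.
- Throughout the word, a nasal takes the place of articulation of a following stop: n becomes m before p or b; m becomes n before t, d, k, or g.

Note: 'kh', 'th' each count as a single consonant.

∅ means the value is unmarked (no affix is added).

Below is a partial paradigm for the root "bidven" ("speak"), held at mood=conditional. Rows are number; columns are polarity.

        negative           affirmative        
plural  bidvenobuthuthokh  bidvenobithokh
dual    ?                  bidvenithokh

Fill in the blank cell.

bidvenuthuthokh

number = dual: zero marking, form stays bidven.
Attach polarity negative -uth → bidvenuth.
Attach mood conditional -thokh → bidvenuththokh.
Apply epenthesis: bidvenuththokh → bidvenuthuthokh.
Nasal assimilation: no change.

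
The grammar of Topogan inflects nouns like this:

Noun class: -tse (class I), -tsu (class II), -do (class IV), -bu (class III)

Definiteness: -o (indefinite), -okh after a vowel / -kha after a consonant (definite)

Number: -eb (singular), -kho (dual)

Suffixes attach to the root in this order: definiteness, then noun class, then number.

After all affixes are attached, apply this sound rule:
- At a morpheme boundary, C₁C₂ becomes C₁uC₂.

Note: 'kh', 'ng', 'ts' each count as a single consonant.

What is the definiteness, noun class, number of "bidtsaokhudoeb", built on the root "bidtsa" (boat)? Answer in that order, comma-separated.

definite, class IV, singular

Segment: bidtsa-okh-do-eb.
definiteness: -okh/kha → definite.
noun class: -do → class IV.
number: -eb → singular.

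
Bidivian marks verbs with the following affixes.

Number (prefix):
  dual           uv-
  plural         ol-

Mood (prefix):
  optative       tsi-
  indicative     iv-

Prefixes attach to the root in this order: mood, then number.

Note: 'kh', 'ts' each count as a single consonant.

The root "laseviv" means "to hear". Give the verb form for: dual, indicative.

Attach mood indicative iv- → ivlaseviv.
Attach number dual uv- → uvivlaseviv.

uvivlaseviv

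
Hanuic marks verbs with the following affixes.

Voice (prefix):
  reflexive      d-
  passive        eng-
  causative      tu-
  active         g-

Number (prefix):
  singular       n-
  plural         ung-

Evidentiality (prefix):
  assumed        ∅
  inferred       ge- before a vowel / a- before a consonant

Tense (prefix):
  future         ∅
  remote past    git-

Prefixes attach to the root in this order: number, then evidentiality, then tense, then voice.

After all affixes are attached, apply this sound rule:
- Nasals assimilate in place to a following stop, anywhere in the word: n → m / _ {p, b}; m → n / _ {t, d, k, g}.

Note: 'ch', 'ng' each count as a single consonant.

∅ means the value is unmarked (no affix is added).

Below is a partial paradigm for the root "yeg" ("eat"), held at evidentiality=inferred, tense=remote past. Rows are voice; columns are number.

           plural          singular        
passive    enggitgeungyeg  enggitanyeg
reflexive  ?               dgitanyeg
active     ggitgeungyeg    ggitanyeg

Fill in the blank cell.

Attach number plural ung- → ungyeg.
Attach evidentiality inferred ge- (before vowel 'u') → geungyeg.
Attach tense remote past git- → gitgeungyeg.
Attach voice reflexive d- → dgitgeungyeg.
Nasal assimilation: no change.

dgitgeungyeg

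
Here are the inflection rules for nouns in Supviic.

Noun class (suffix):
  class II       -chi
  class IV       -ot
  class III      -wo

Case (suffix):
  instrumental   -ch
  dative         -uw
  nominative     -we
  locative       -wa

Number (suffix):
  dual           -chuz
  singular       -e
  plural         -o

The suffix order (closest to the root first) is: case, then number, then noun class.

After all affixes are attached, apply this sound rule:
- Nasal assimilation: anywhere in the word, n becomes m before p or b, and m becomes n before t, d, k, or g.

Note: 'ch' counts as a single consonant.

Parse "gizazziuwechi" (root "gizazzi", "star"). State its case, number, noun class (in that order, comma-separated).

Segment: gizazzi-uw-e-chi.
case: -uw → dative.
number: -e → singular.
noun class: -chi → class II.

dative, singular, class II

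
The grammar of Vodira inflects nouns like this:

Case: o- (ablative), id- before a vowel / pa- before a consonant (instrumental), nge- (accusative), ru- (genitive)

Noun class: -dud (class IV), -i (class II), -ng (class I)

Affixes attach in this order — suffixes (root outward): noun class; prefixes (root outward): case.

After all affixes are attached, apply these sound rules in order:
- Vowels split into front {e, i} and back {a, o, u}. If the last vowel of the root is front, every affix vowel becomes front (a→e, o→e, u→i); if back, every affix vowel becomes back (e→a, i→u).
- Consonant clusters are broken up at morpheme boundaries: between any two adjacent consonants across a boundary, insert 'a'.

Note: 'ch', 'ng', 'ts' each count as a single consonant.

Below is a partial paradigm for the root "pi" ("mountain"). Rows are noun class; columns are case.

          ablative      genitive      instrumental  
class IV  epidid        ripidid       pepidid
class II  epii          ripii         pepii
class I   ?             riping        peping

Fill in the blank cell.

eping

Attach case ablative o- → opi.
Attach noun class class I -ng → oping.
Apply vowel harmony: oping → eping.
Epenthesis: no change.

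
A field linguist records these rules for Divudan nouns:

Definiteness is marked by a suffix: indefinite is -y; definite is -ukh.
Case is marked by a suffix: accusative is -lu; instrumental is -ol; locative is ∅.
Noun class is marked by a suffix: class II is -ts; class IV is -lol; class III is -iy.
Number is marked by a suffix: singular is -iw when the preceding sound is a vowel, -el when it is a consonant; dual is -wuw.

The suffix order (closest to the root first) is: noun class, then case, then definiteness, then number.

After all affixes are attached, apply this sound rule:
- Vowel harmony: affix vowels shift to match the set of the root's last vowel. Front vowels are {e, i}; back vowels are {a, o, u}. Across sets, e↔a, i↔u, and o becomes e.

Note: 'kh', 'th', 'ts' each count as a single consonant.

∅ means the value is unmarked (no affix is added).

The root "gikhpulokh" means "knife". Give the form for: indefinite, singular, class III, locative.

Attach noun class class III -iy → gikhpulokhiy.
case = locative: zero marking, form stays gikhpulokhiy.
Attach definiteness indefinite -y → gikhpulokhiyy.
Attach number singular -el (after consonant 'y') → gikhpulokhiyyel.
Apply vowel harmony: gikhpulokhiyyel → gikhpulokhuyyal.

gikhpulokhuyyal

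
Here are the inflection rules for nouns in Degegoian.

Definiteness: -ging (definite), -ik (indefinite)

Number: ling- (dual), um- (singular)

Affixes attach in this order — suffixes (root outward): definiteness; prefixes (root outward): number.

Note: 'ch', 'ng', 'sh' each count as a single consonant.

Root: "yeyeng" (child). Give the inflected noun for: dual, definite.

Attach number dual ling- → lingyeyeng.
Attach definiteness definite -ging → lingyeyengging.

lingyeyengging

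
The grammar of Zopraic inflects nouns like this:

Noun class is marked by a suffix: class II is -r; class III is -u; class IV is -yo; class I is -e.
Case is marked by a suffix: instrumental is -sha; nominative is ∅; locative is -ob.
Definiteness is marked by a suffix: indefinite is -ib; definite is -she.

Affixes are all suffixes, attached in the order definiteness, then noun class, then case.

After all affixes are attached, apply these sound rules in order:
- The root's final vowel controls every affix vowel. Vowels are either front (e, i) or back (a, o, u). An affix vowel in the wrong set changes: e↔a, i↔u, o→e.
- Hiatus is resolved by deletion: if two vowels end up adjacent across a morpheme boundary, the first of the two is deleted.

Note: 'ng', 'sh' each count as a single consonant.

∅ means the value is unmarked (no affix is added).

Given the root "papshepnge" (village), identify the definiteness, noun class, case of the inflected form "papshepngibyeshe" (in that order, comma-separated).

Segment: papshepnge-ib-yo-sha.
definiteness: -ib → indefinite.
noun class: -yo → class IV.
case: -sha → instrumental.

indefinite, class IV, instrumental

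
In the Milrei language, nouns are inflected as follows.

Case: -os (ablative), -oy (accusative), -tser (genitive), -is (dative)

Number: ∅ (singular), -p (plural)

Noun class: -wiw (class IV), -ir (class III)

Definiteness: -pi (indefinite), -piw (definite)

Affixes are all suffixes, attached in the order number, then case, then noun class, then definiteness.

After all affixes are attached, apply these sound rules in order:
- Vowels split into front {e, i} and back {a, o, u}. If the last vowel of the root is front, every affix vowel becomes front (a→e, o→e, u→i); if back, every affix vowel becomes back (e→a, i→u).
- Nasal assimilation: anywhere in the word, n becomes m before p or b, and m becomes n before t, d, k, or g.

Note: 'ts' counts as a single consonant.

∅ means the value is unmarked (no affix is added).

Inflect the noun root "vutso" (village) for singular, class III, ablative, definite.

number = singular: zero marking, form stays vutso.
Attach case ablative -os → vutsoos.
Attach noun class class III -ir → vutsoosir.
Attach definiteness definite -piw → vutsoosirpiw.
Apply vowel harmony: vutsoosirpiw → vutsoosurpuw.
Nasal assimilation: no change.

vutsoosurpuw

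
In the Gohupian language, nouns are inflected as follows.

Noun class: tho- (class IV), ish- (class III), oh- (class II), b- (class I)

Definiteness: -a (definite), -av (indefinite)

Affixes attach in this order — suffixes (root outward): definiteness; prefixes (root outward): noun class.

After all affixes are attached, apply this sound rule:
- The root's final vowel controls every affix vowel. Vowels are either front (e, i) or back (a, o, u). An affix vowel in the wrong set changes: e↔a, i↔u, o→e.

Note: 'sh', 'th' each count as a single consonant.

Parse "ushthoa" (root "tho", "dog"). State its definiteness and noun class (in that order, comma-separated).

definite, class III

Segment: ish-tho-a.
definiteness: -a → definite.
noun class: ish- → class III.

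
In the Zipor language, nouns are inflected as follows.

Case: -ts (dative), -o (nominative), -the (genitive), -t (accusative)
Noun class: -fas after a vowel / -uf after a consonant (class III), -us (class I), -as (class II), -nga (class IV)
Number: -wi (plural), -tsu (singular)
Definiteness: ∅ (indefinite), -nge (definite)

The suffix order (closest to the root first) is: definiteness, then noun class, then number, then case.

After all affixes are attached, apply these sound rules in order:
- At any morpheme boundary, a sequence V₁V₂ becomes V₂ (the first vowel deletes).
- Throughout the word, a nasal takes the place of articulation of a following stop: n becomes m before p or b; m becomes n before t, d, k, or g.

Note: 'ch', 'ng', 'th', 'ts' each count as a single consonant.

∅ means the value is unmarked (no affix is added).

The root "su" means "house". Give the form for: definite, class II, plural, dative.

sungaswits

Attach definiteness definite -nge → sunge.
Attach noun class class II -as → sungeas.
Attach number plural -wi → sungeaswi.
Attach case dative -ts → sungeaswits.
Apply vowel deletion: sungeaswits → sungaswits.
Nasal assimilation: no change.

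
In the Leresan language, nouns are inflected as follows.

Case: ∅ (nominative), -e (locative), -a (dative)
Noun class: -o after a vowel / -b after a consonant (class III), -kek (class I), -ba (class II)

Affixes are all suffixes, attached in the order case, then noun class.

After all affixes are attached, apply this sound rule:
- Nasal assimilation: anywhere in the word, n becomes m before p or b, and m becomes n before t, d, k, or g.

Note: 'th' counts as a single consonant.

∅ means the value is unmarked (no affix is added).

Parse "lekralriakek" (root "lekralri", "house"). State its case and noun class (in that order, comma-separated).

Segment: lekralri-a-kek.
case: -a → dative.
noun class: -kek → class I.

dative, class I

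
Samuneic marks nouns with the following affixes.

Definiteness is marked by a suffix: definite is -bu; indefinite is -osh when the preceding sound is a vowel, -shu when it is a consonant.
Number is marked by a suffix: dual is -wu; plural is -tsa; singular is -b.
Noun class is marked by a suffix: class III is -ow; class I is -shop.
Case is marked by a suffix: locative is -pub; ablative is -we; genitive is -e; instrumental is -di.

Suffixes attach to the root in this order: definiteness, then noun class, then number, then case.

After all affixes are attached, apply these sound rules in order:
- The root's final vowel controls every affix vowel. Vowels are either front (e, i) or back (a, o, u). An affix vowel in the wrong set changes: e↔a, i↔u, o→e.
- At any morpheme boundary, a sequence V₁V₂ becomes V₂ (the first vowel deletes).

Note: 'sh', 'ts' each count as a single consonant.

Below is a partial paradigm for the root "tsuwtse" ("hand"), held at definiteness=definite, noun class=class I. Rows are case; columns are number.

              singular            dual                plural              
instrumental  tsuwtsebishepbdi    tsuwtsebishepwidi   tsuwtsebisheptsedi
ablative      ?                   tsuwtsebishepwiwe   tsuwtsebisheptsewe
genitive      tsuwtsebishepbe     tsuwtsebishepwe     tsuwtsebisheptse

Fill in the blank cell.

Attach definiteness definite -bu → tsuwtsebu.
Attach noun class class I -shop → tsuwtsebushop.
Attach number singular -b → tsuwtsebushopb.
Attach case ablative -we → tsuwtsebushopbwe.
Apply vowel harmony: tsuwtsebushopbwe → tsuwtsebishepbwe.
Vowel deletion: no change.

tsuwtsebishepbwe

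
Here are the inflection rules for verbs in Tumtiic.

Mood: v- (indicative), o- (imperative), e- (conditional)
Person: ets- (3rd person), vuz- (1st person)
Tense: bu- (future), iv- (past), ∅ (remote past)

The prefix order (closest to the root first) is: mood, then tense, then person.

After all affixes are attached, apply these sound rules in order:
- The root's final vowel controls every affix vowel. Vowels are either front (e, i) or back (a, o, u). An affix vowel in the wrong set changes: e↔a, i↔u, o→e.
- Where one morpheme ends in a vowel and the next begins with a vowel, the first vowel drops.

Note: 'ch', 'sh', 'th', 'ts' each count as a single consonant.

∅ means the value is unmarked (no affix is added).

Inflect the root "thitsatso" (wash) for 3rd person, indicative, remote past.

atsvthitsatso

Attach mood indicative v- → vthitsatso.
tense = remote past: zero marking, form stays vthitsatso.
Attach person 3rd person ets- → etsvthitsatso.
Apply vowel harmony: etsvthitsatso → atsvthitsatso.
Vowel deletion: no change.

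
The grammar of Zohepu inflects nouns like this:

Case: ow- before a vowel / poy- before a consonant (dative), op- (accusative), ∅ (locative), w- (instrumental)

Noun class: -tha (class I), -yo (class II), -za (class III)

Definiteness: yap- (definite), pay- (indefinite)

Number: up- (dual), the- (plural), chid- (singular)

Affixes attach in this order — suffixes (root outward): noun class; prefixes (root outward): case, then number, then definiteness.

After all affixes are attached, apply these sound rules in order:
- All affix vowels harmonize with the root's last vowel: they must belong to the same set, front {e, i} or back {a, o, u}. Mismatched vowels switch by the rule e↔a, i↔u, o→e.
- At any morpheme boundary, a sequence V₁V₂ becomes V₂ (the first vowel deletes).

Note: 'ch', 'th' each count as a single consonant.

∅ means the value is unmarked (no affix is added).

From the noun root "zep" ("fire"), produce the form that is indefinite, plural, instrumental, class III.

Attach case instrumental w- → wzep.
Attach number plural the- → thewzep.
Attach noun class class III -za → thewzepza.
Attach definiteness indefinite pay- → paythewzepza.
Apply vowel harmony: paythewzepza → peythewzepze.
Vowel deletion: no change.

peythewzepze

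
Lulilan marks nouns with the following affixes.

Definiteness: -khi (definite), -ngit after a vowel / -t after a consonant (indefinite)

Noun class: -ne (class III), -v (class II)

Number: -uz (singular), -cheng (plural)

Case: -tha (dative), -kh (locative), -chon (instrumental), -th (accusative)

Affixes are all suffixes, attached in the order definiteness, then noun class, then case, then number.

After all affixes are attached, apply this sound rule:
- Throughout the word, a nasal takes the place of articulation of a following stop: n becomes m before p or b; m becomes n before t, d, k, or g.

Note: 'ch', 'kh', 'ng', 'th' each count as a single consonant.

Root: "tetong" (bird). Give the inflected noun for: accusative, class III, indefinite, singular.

tetongtnethuz

Attach definiteness indefinite -t (after consonant 'ng') → tetongt.
Attach noun class class III -ne → tetongtne.
Attach case accusative -th → tetongtneth.
Attach number singular -uz → tetongtnethuz.
Nasal assimilation: no change.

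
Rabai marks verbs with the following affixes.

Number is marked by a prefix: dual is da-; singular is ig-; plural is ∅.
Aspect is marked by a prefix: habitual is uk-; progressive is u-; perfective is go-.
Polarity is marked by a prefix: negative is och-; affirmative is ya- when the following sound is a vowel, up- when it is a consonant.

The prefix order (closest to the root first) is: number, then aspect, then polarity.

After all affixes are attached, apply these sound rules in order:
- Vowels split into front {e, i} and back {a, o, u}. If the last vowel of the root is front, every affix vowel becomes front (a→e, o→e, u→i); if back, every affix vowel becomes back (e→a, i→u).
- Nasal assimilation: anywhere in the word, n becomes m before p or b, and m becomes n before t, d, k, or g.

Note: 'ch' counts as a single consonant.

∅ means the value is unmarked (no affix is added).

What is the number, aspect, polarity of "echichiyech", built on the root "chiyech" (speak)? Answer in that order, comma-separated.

plural, progressive, negative

Segment: och-u-chiyech.
number: ∅ → plural.
aspect: u- → progressive.
polarity: och- → negative.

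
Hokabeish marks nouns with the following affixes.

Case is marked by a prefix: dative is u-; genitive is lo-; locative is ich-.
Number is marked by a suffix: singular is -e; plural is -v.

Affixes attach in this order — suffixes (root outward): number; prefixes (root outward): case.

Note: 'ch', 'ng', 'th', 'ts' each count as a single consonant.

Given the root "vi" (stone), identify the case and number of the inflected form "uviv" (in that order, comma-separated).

Segment: u-vi-v.
case: u- → dative.
number: -v → plural.

dative, plural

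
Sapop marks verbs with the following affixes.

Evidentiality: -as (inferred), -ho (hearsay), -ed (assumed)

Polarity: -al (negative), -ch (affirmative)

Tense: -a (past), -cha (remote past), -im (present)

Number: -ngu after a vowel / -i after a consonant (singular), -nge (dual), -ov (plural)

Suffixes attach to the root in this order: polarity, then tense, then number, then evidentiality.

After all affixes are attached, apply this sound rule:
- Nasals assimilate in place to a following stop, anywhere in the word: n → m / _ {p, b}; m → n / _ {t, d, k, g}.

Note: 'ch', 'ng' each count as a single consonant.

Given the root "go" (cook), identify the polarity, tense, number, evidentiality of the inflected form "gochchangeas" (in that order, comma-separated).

Segment: go-ch-cha-nge-as.
polarity: -ch → affirmative.
tense: -cha → remote past.
number: -nge → dual.
evidentiality: -as → inferred.

affirmative, remote past, dual, inferred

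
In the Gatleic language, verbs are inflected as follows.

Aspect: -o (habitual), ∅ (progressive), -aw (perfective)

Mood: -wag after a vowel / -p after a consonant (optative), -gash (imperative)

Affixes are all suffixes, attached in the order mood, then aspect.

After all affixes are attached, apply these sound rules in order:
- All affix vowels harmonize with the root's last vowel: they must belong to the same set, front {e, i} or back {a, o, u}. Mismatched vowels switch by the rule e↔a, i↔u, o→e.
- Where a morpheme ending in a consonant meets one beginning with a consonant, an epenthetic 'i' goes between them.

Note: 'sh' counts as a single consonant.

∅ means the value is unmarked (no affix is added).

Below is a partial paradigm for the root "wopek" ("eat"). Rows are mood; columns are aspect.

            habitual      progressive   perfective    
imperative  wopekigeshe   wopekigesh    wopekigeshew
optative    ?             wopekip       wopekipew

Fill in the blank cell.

wopekipe

Attach mood optative -p (after consonant 'k') → wopekp.
Attach aspect habitual -o → wopekpo.
Apply vowel harmony: wopekpo → wopekpe.
Apply epenthesis: wopekpe → wopekipe.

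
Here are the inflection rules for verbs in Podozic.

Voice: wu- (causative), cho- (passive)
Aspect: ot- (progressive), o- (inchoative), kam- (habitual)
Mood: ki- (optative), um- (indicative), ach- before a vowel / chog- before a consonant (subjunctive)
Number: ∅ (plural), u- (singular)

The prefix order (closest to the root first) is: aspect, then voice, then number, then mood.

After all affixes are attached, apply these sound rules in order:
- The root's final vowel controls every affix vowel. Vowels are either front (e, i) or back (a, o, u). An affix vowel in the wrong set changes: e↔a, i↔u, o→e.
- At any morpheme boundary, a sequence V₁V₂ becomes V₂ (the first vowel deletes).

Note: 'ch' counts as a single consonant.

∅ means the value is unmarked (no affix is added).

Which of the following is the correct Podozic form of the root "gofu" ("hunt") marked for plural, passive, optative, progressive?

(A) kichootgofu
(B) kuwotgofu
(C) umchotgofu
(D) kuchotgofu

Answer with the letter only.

Attach aspect progressive ot- → otgofu.
Attach voice passive cho- → chootgofu.
number = plural: zero marking, form stays chootgofu.
Attach mood optative ki- → kichootgofu.
Apply vowel harmony: kichootgofu → kuchootgofu.
Apply vowel deletion: kuchootgofu → kuchotgofu.
So the correct form is kuchotgofu, option (D).
(B) kuwotgofu is wrong: it uses causative instead of passive for voice.
(A) kichootgofu is wrong: it fails to apply the sound rule(s).
(C) umchotgofu is wrong: it uses indicative instead of optative for mood.

D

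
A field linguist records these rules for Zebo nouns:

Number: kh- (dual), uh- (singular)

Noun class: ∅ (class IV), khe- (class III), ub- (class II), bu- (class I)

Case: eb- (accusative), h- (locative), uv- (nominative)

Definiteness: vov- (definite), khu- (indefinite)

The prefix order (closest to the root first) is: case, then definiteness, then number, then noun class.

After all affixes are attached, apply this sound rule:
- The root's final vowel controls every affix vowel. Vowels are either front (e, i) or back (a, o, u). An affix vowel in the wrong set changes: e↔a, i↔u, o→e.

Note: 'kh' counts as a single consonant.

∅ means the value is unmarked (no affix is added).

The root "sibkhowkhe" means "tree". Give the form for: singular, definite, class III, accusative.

Attach case accusative eb- → ebsibkhowkhe.
Attach definiteness definite vov- → vovebsibkhowkhe.
Attach number singular uh- → uhvovebsibkhowkhe.
Attach noun class class III khe- → kheuhvovebsibkhowkhe.
Apply vowel harmony: kheuhvovebsibkhowkhe → kheihvevebsibkhowkhe.

kheihvevebsibkhowkhe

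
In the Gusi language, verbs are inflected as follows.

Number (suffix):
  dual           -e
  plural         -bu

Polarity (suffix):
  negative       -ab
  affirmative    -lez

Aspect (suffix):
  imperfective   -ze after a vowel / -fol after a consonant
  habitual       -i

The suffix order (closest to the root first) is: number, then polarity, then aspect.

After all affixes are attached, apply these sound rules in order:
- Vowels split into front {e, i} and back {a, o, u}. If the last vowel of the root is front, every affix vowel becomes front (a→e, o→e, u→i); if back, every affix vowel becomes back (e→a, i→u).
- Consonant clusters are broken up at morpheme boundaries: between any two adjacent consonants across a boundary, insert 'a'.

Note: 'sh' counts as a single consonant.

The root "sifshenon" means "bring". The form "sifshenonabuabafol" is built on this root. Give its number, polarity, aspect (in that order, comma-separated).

plural, negative, imperfective

Segment: sifshenon-bu-ab-fol.
number: -bu → plural.
polarity: -ab → negative.
aspect: -ze/fol → imperfective.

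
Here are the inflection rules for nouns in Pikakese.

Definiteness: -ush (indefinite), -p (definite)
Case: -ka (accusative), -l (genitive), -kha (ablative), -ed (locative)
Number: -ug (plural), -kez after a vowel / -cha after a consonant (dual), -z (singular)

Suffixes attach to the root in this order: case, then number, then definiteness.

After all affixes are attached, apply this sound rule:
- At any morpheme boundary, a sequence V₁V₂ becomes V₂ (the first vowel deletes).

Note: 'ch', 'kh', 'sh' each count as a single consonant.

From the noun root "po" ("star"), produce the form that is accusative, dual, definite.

pokakezp

Attach case accusative -ka → poka.
Attach number dual -kez (after vowel 'a') → pokakez.
Attach definiteness definite -p → pokakezp.
Vowel deletion: no change.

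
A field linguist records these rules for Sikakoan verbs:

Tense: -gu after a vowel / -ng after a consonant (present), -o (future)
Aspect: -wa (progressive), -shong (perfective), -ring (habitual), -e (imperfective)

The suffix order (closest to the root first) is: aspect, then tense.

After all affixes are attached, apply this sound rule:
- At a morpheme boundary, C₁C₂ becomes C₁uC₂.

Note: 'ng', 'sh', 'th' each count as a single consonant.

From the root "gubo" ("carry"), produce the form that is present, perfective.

guboshongung

Attach aspect perfective -shong → guboshong.
Attach tense present -ng (after consonant 'ng') → guboshongng.
Apply epenthesis: guboshongng → guboshongung.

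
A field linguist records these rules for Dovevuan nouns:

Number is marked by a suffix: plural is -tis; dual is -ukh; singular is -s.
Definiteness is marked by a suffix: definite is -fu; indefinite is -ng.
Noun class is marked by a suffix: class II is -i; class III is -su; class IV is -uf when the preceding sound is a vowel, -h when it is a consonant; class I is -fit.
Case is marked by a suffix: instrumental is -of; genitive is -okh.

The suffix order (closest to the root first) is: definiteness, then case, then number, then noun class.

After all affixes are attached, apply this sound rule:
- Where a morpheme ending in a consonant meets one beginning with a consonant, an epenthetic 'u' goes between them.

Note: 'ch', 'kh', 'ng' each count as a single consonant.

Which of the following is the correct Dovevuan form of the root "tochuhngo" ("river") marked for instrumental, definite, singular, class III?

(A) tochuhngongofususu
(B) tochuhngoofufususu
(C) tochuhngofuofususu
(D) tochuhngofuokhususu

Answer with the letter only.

Attach definiteness definite -fu → tochuhngofu.
Attach case instrumental -of → tochuhngofuof.
Attach number singular -s → tochuhngofuofs.
Attach noun class class III -su → tochuhngofuofssu.
Apply epenthesis: tochuhngofuofssu → tochuhngofuofususu.
So the correct form is tochuhngofuofususu, option (C).
(B) tochuhngoofufususu is wrong: it has the affixes in the wrong order.
(D) tochuhngofuokhususu is wrong: it uses genitive instead of instrumental for case.
(A) tochuhngongofususu is wrong: it uses indefinite instead of definite for definiteness.

C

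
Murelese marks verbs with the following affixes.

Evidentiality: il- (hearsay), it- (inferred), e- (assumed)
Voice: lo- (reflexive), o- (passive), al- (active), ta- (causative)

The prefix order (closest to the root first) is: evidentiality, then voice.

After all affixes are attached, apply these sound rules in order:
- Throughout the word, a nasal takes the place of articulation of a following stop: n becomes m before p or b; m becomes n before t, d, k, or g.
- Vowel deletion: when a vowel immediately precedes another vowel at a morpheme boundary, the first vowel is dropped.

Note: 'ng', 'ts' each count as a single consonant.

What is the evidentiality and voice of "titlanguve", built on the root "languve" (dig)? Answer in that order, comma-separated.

Segment: ta-it-languve.
evidentiality: it- → inferred.
voice: ta- → causative.

inferred, causative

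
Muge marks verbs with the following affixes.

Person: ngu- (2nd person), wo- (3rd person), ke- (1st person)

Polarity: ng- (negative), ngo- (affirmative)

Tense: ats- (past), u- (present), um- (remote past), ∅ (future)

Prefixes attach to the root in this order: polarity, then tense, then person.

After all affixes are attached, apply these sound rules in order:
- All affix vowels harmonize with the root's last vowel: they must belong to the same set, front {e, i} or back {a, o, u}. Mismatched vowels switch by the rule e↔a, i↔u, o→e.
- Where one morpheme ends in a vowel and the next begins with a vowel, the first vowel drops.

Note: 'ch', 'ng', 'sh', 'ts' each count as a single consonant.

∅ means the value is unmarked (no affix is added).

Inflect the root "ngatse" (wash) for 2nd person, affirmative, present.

ngingengatse

Attach polarity affirmative ngo- → ngongatse.
Attach tense present u- → ungongatse.
Attach person 2nd person ngu- → nguungongatse.
Apply vowel harmony: nguungongatse → ngiingengatse.
Apply vowel deletion: ngiingengatse → ngingengatse.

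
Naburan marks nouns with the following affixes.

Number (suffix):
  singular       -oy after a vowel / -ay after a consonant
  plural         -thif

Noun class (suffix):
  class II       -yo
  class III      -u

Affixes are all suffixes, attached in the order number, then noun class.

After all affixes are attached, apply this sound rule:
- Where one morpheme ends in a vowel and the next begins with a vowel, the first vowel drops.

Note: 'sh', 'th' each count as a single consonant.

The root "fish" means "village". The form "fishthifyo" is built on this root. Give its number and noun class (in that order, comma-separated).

plural, class II

Segment: fish-thif-yo.
number: -thif → plural.
noun class: -yo → class II.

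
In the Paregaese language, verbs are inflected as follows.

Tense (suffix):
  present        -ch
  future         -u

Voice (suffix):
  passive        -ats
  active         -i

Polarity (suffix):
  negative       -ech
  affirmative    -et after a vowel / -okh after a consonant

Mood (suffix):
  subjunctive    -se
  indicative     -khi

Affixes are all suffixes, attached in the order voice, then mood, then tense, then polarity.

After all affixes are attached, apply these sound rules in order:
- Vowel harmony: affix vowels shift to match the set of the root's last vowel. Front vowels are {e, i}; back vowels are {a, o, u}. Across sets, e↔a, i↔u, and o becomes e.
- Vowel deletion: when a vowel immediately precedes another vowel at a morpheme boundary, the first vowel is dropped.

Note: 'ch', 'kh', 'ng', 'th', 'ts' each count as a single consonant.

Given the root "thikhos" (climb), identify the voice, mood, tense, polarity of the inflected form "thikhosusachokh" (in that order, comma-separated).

Segment: thikhos-i-se-ch-okh.
voice: -i → active.
mood: -se → subjunctive.
tense: -ch → present.
polarity: -et/okh → affirmative.

active, subjunctive, present, affirmative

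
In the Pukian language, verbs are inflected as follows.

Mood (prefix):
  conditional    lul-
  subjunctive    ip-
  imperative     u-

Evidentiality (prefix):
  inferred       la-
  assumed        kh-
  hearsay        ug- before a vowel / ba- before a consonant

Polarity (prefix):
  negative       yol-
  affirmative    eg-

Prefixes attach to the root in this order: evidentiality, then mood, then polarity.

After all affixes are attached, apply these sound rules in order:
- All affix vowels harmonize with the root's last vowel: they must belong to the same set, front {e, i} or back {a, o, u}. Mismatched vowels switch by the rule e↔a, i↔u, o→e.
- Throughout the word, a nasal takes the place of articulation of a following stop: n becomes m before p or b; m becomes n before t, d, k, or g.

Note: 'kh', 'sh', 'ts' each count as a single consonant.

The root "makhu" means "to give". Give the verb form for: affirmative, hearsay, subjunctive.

Attach evidentiality hearsay ba- (before consonant 'm') → bamakhu.
Attach mood subjunctive ip- → ipbamakhu.
Attach polarity affirmative eg- → egipbamakhu.
Apply vowel harmony: egipbamakhu → agupbamakhu.
Nasal assimilation: no change.

agupbamakhu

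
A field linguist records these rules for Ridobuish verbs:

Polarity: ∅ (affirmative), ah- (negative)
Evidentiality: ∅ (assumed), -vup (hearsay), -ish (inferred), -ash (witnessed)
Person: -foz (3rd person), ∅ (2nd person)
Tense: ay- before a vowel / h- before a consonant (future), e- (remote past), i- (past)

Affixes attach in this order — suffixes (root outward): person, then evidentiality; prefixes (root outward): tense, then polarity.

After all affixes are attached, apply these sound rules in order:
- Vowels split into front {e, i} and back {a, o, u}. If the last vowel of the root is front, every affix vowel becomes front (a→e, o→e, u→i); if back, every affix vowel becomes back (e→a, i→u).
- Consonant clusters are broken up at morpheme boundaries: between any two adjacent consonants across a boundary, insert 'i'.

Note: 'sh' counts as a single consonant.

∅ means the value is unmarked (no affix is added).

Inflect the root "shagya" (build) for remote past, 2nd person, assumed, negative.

ahashagya

Attach tense remote past e- → eshagya.
person = 2nd person: zero marking, form stays eshagya.
Attach polarity negative ah- → aheshagya.
evidentiality = assumed: zero marking, form stays aheshagya.
Apply vowel harmony: aheshagya → ahashagya.
Epenthesis: no change.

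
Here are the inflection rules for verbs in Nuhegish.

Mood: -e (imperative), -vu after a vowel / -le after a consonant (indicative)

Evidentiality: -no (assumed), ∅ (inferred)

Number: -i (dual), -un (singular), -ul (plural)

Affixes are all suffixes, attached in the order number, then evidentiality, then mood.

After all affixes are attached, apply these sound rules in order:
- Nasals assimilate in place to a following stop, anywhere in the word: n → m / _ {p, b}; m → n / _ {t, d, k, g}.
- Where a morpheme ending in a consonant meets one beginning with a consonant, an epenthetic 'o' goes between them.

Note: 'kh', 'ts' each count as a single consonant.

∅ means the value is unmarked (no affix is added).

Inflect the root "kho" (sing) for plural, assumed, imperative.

khoulonoe

Attach number plural -ul → khoul.
Attach evidentiality assumed -no → khoulno.
Attach mood imperative -e → khoulnoe.
Nasal assimilation: no change.
Apply epenthesis: khoulnoe → khoulonoe.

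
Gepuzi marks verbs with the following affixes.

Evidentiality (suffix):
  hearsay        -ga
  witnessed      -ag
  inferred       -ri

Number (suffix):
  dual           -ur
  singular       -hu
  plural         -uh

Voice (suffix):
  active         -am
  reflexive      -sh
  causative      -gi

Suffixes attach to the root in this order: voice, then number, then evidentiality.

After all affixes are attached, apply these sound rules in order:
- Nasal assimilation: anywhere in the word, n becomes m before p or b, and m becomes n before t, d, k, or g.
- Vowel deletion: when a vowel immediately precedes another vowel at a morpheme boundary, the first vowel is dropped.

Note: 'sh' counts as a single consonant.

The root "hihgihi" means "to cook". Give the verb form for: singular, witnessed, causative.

hihgihigihag

Attach voice causative -gi → hihgihigi.
Attach number singular -hu → hihgihigihu.
Attach evidentiality witnessed -ag → hihgihigihuag.
Nasal assimilation: no change.
Apply vowel deletion: hihgihigihuag → hihgihigihag.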